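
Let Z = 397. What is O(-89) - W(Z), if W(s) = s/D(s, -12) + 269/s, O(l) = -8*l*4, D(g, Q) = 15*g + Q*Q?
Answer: 6894072704/2421303 ≈ 2847.3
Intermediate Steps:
D(g, Q) = Q**2 + 15*g (D(g, Q) = 15*g + Q**2 = Q**2 + 15*g)
O(l) = -32*l
W(s) = 269/s + s/(144 + 15*s) (W(s) = s/((-12)**2 + 15*s) + 269/s = s/(144 + 15*s) + 269/s = 269/s + s/(144 + 15*s))
O(-89) - W(Z) = -32*(-89) - (38736 + 397**2 + 4035*397)/(3*397*(48 + 5*397)) = 2848 - (38736 + 157609 + 1601895)/(3*397*(48 + 1985)) = 2848 - 1798240/(3*397*2033) = 2848 - 1*1798240/2421303 = 2848 - 1798240/2421303 = 6894072704/2421303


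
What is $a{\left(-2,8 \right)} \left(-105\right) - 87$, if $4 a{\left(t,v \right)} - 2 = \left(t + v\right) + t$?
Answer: $- \frac{489}{2} \approx -244.5$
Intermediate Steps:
$a{\left(t,v \right)} = \frac{1}{2} + \frac{t}{2} + \frac{v}{4}$ ($a{\left(t,v \right)} = \frac{1}{2} + \frac{\left(t + v\right) + t}{4} = \frac{1}{2} + \frac{v + 2 t}{4} = \frac{1}{2} + \left(\frac{t}{2} + \frac{v}{4}\right) = \frac{1}{2} + \frac{t}{2} + \frac{v}{4}$)
$a{\left(-2,8 \right)} \left(-105\right) - 87 = \left(\frac{1}{2} + \frac{1}{2} \left(-2\right) + \frac{1}{4} \cdot 8\right) \left(-105\right) - 87 = \left(\frac{1}{2} - 1 + 2\right) \left(-105\right) - 87 = \frac{3}{2} \left(-105\right) - 87 = - \frac{315}{2} - 87 = - \frac{489}{2}$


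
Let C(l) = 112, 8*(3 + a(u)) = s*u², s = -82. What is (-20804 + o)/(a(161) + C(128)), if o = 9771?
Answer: 4012/96575 ≈ 0.041543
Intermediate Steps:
a(u) = -3 - 41*u²/4 (a(u) = -3 + (-82*u²)/8 = -3 - 41*u²/4)
(-20804 + o)/(a(161) + C(128)) = (-20804 + 9771)/((-3 - 41/4*161²) + 112) = -11033/((-3 - 41/4*25921) + 112) = -11033/((-3 - 1062761/4) + 112) = -11033/(-1062773/4 + 112) = -11033/(-1062325/4) = -11033*(-4/1062325) = 4012/96575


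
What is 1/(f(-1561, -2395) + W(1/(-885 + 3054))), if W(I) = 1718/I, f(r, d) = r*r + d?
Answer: 1/6160668 ≈ 1.6232e-7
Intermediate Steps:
f(r, d) = d + r² (f(r, d) = r² + d = d + r²)
1/(f(-1561, -2395) + W(1/(-885 + 3054))) = 1/((-2395 + (-1561)²) + 1718/(1/(-885 + 3054))) = 1/((-2395 + 2436721) + 1718/(1/2169)) = 1/(2434326 + 1718/(1/2169)) = 1/(2434326 + 1718*2169) = 1/(2434326 + 3726342) = 1/6160668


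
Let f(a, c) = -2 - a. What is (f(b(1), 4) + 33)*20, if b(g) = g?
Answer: 600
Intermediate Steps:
(f(b(1), 4) + 33)*20 = ((-2 - 1*1) + 33)*20 = ((-2 - 1) + 33)*20 = (-3 + 33)*20 = 30*20 = 600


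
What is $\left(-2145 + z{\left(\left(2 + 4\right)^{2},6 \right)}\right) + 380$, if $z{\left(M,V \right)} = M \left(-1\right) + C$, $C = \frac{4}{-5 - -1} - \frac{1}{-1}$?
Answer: $-1801$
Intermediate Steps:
$C = 0$ ($C = \frac{4}{-5 + 1} - -1 = \frac{4}{-4} + 1 = 4 \left(- \frac{1}{4}\right) + 1 = -1 + 1 = 0$)
$z{\left(M,V \right)} = - M$ ($z{\left(M,V \right)} = M \left(-1\right) + 0 = - M + 0 = - M$)
$\left(-2145 + z{\left(\left(2 + 4\right)^{2},6 \right)}\right) + 380 = \left(-2145 - \left(2 + 4\right)^{2}\right) + 380 = \left(-2145 - 6^{2}\right) + 380 = \left(-2145 - 36\right) + 380 = -2181 + 380 = -1801$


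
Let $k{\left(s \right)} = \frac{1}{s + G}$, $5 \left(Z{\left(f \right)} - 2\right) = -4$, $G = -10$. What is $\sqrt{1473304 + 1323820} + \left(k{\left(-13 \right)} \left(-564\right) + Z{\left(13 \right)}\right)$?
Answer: $\frac{2958}{115} + 2 \sqrt{699281} \approx 1698.2$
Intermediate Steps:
$Z{\left(f \right)} = \frac{6}{5}$ ($Z{\left(f \right)} = 2 + \frac{1}{5} \left(-4\right) = 2 - \frac{4}{5} = \frac{6}{5}$)
$k{\left(s \right)} = \frac{1}{-10 + s}$ ($k{\left(s \right)} = \frac{1}{s - 10} = \frac{1}{-10 + s}$)
$\sqrt{1473304 + 1323820} + \left(k{\left(-13 \right)} \left(-564\right) + Z{\left(13 \right)}\right) = \sqrt{1473304 + 1323820} + \left(\frac{1}{-10 - 13} \left(-564\right) + \frac{6}{5}\right) = \sqrt{2797124} + \left(\frac{1}{-23} \left(-564\right) + \frac{6}{5}\right) = 2 \sqrt{699281} + \left(\left(- \frac{1}{23}\right) \left(-564\right) + \frac{6}{5}\right) = 2 \sqrt{699281} + \left(\frac{564}{23} + \frac{6}{5}\right) = 2 \sqrt{699281} + \frac{2958}{115} = \frac{2958}{115} + 2 \sqrt{699281}$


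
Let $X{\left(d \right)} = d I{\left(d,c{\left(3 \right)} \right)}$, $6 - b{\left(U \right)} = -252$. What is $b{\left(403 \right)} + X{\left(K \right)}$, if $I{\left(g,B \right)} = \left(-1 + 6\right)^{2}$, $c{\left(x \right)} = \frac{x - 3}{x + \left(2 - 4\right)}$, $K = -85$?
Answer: $-1867$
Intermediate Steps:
$b{\left(U \right)} = 258$ ($b{\left(U \right)} = 6 - -252 = 6 + 252 = 258$)
$c{\left(x \right)} = \frac{-3 + x}{-2 + x}$ ($c{\left(x \right)} = \frac{-3 + x}{x + \left(2 - 4\right)} = \frac{-3 + x}{x - 2} = \frac{-3 + x}{-2 + x}$)
$I{\left(g,B \right)} = 25$ ($I{\left(g,B \right)} = 5^{2} = 25$)
$X{\left(d \right)} = 25 d$ ($X{\left(d \right)} = d 25 = 25 d$)
$b{\left(403 \right)} + X{\left(K \right)} = 258 + 25 \left(-85\right) = 258 - 2125 = -1867$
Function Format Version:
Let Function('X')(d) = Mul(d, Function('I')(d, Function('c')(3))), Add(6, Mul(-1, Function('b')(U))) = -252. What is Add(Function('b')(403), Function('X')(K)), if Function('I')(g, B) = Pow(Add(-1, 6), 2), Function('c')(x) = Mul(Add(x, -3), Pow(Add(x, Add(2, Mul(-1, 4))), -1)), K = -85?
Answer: -1867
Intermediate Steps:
Function('b')(U) = 258 (Function('b')(U) = Add(6, Mul(-1, -252)) = Add(6, 252) = 258)
Function('c')(x) = Mul(Pow(Add(-2, x), -1), Add(-3, x)) (Function('c')(x) = Mul(Add(-3, x), Pow(Add(x, Add(2, -4)), -1)) = Mul(Add(-3, x), Pow(Add(x, -2), -1)) = Mul(Add(-3, x), Pow(Add(-2, x), -1)) = Mul(Pow(Add(-2, x), -1), Add(-3, x)))
Function('I')(g, B) = 25 (Function('I')(g, B) = Pow(5, 2) = 25)
Function('X')(d) = Mul(25, d) (Function('X')(d) = Mul(d, 25) = Mul(25, d))
Add(Function('b')(403), Function('X')(K)) = Add(258, Mul(25, -85)) = Add(258, -2125) = -1867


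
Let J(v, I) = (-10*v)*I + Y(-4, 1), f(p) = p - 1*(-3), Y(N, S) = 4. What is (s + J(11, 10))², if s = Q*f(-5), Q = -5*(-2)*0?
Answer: 1201216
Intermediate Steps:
f(p) = 3 + p (f(p) = p + 3 = 3 + p)
Q = 0 (Q = 10*0 = 0)
J(v, I) = 4 - 10*I*v (J(v, I) = (-10*v)*I + 4 = -10*I*v + 4 = 4 - 10*I*v)
s = 0 (s = 0*(3 - 5) = 0*(-2) = 0)
(s + J(11, 10))² = (0 + (4 - 10*10*11))² = (0 + (4 - 1100))² = (0 - 1096)² = (-1096)² = 1201216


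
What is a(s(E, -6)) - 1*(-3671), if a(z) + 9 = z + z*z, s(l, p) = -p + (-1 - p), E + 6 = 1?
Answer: 3794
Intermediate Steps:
E = -5 (E = -6 + 1 = -5)
s(l, p) = -1 - 2*p
a(z) = -9 + z + z**2 (a(z) = -9 + (z + z*z) = -9 + (z + z**2) = -9 + z + z**2)
a(s(E, -6)) - 1*(-3671) = (-9 + (-1 - 2*(-6)) + (-1 - 2*(-6))**2) - 1*(-3671) = (-9 + (-1 + 12) + (-1 + 12)**2) + 3671 = (-9 + 11 + 11**2) + 3671 = (-9 + 11 + 121) + 3671 = 123 + 3671 = 3794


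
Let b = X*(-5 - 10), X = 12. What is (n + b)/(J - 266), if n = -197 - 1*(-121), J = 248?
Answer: 128/9 ≈ 14.222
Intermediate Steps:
n = -76 (n = -197 + 121 = -76)
b = -180 (b = 12*(-5 - 10) = 12*(-15) = -180)
(n + b)/(J - 266) = (-76 - 180)/(248 - 266) = -256/(-18) = -256*(-1/18) = 128/9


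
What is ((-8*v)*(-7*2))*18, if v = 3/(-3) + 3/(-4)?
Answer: -3528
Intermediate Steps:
v = -7/4 (v = 3*(-⅓) + 3*(-¼) = -1 - ¾ = -7/4 ≈ -1.7500)
((-8*v)*(-7*2))*18 = ((-8*(-7/4))*(-7*2))*18 = (14*(-14))*18 = -196*18 = -3528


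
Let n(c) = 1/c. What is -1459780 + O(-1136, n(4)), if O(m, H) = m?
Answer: -1460916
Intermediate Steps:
-1459780 + O(-1136, n(4)) = -1459780 - 1136 = -1460916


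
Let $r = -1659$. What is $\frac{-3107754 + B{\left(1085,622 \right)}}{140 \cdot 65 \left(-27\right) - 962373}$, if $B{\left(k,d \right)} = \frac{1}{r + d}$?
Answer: $\frac{3222740899}{1252771701} \approx 2.5725$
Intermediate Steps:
$B{\left(k,d \right)} = \frac{1}{-1659 + d}$
$\frac{-3107754 + B{\left(1085,622 \right)}}{140 \cdot 65 \left(-27\right) - 962373} = \frac{-3107754 + \frac{1}{-1659 + 622}}{140 \cdot 65 \left(-27\right) - 962373} = \frac{-3107754 + \frac{1}{-1037}}{9100 \left(-27\right) - 962373} = \frac{-3107754 - \frac{1}{1037}}{-245700 - 962373} = - \frac{3222740899}{1037 \left(-1208073\right)} = \left(- \frac{3222740899}{1037}\right) \left(- \frac{1}{1208073}\right) = \frac{3222740899}{1252771701}$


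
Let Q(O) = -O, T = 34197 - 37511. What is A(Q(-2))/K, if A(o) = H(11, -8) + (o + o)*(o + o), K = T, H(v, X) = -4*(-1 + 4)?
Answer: -2/1657 ≈ -0.0012070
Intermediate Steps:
T = -3314
H(v, X) = -12 (H(v, X) = -4*3 = -12)
K = -3314
A(o) = -12 + 4*o² (A(o) = -12 + (o + o)*(o + o) = -12 + (2*o)*(2*o) = -12 + 4*o²)
A(Q(-2))/K = (-12 + 4*(-1*(-2))²)/(-3314) = (-12 + 4*2²)*(-1/3314) = (-12 + 4*4)*(-1/3314) = (-12 + 16)*(-1/3314) = 4*(-1/3314) = -2/1657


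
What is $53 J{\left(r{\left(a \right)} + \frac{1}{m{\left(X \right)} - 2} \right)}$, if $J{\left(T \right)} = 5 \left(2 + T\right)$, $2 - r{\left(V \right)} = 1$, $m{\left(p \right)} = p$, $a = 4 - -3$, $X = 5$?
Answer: $\frac{2650}{3} \approx 883.33$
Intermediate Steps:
$a = 7$ ($a = 4 + 3 = 7$)
$r{\left(V \right)} = 1$ ($r{\left(V \right)} = 2 - 1 = 1$)
$J{\left(T \right)} = 10 + 5 T$
$53 J{\left(r{\left(a \right)} + \frac{1}{m{\left(X \right)} - 2} \right)} = 53 \left(10 + 5 \left(1 + \frac{1}{5 - 2}\right)\right) = 53 \left(10 + 5 \left(1 + \frac{1}{3}\right)\right) = 53 \left(10 + 5 \cdot \frac{4}{3}\right) = 53 \left(10 + \frac{20}{3}\right) = 53 \cdot \frac{50}{3} = \frac{2650}{3}$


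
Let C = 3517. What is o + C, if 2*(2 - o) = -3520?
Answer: 5279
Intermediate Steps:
o = 1762 (o = 2 - ½*(-3520) = 2 + 1760 = 1762)
o + C = 1762 + 3517 = 5279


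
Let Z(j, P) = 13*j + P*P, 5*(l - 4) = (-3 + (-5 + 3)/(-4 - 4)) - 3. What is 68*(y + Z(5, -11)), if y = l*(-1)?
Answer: 62271/5 ≈ 12454.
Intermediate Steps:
l = 57/20 (l = 4 + ((-3 + (-5 + 3)/(-4 - 4)) - 3)/5 = 4 + ((-3 - 2/(-8)) - 3)/5 = 4 + ((-3 - 2*(-⅛)) - 3)/5 = 4 + ((-3 + ¼) - 3)/5 = 4 + (-11/4 - 3)/5 = 4 + (⅕)*(-23/4) = 4 - 23/20 = 57/20 ≈ 2.8500)
Z(j, P) = P² + 13*j (Z(j, P) = 13*j + P² = P² + 13*j)
y = -57/20 (y = (57/20)*(-1) = -57/20 ≈ -2.8500)
68*(y + Z(5, -11)) = 68*(-57/20 + ((-11)² + 13*5)) = 68*(-57/20 + (121 + 65)) = 68*(-57/20 + 186) = 68*(3663/20) = 62271/5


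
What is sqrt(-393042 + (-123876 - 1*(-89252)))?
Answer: I*sqrt(427666) ≈ 653.96*I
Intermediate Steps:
sqrt(-393042 + (-123876 - 1*(-89252))) = sqrt(-393042 + (-123876 + 89252)) = sqrt(-393042 - 34624) = sqrt(-427666) = I*sqrt(427666)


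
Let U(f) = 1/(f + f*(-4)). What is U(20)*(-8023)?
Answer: 8023/60 ≈ 133.72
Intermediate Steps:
U(f) = -1/(3*f) (U(f) = 1/(f - 4*f) = 1/(-3*f) = -1/(3*f))
U(20)*(-8023) = -1/3/20*(-8023) = -1/3*1/20*(-8023) = -1/60*(-8023) = 8023/60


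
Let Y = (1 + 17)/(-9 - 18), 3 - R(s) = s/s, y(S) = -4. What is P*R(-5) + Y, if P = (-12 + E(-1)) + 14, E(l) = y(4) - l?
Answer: -8/3 ≈ -2.6667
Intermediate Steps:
R(s) = 2 (R(s) = 3 - s/s = 3 - 1*1 = 3 - 1 = 2)
E(l) = -4 - l
Y = -2/3 (Y = 18/(-27) = 18*(-1/27) = -2/3 ≈ -0.66667)
P = -1 (P = (-12 + (-4 - 1*(-1))) + 14 = (-12 + (-4 + 1)) + 14 = (-12 - 3) + 14 = -15 + 14 = -1)
P*R(-5) + Y = -1*2 - 2/3 = -2 - 2/3 = -8/3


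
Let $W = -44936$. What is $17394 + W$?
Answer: $-27542$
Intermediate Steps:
$17394 + W = 17394 - 44936 = -27542$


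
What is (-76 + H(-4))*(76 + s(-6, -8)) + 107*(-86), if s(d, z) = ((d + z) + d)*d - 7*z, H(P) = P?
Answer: -29362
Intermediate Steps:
s(d, z) = -7*z + d*(z + 2*d) (s(d, z) = (z + 2*d)*d - 7*z = d*(z + 2*d) - 7*z = -7*z + d*(z + 2*d))
(-76 + H(-4))*(76 + s(-6, -8)) + 107*(-86) = (-76 - 4)*(76 + (-7*(-8) + 2*(-6)² - 6*(-8))) + 107*(-86) = -80*(76 + (56 + 2*36 + 48)) - 9202 = -80*(76 + (56 + 72 + 48)) - 9202 = -80*(76 + 176) - 9202 = -80*252 - 9202 = -20160 - 9202 = -29362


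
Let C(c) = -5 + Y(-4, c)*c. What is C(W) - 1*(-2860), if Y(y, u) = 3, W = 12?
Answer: 2891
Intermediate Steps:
C(c) = -5 + 3*c
C(W) - 1*(-2860) = (-5 + 3*12) - 1*(-2860) = (-5 + 36) + 2860 = 31 + 2860 = 2891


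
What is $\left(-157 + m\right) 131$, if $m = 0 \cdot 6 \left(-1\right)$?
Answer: $-20567$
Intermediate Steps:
$m = 0$ ($m = 0 \left(-1\right) = 0$)
$\left(-157 + m\right) 131 = \left(-157 + 0\right) 131 = \left(-157\right) 131 = -20567$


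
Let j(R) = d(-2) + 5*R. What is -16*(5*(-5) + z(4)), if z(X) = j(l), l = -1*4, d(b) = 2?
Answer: 688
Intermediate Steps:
l = -4
j(R) = 2 + 5*R
z(X) = -18 (z(X) = 2 + 5*(-4) = 2 - 20 = -18)
-16*(5*(-5) + z(4)) = -16*(5*(-5) - 18) = -16*(-25 - 18) = -16*(-43) = 688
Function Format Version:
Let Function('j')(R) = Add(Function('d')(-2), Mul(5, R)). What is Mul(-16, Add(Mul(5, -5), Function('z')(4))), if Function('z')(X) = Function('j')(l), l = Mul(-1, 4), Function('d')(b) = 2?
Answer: 688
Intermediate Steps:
l = -4
Function('j')(R) = Add(2, Mul(5, R))
Function('z')(X) = -18 (Function('z')(X) = Add(2, Mul(5, -4)) = Add(2, -20) = -18)
Mul(-16, Add(Mul(5, -5), Function('z')(4))) = Mul(-16, Add(Mul(5, -5), -18)) = Mul(-16, Add(-25, -18)) = Mul(-16, -43) = 688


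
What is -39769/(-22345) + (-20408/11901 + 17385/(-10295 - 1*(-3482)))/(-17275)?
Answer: 1238033281691264/695516993287575 ≈ 1.7800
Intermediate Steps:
-39769/(-22345) + (-20408/11901 + 17385/(-10295 - 1*(-3482)))/(-17275) = -39769*(-1/22345) + (-20408*1/11901 + 17385/(-10295 + 3482))*(-1/17275) = 39769/22345 + (-20408/11901 + 17385/(-6813))*(-1/17275) = 39769/22345 + (-20408/11901 + 17385*(-1/6813))*(-1/17275) = 39769/22345 + (-20408/11901 - 5795/2271)*(-1/17275) = 39769/22345 - 38437621/9009057*(-1/17275) = 39769/22345 + 38437621/155631459675 = 1238033281691264/695516993287575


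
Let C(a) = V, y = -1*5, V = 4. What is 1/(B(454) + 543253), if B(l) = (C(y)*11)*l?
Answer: 1/563229 ≈ 1.7755e-6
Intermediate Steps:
y = -5
C(a) = 4
B(l) = 44*l (B(l) = (4*11)*l = 44*l)
1/(B(454) + 543253) = 1/(44*454 + 543253) = 1/(19976 + 543253) = 1/563229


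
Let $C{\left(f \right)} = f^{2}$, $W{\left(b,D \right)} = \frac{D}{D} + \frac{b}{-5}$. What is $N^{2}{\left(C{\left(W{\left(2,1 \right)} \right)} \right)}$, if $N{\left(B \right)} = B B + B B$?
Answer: $\frac{26244}{390625} \approx 0.067185$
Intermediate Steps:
$W{\left(b,D \right)} = 1 - \frac{b}{5}$ ($W{\left(b,D \right)} = 1 + b \left(- \frac{1}{5}\right) = 1 - \frac{b}{5}$)
$N{\left(B \right)} = 2 B^{2}$ ($N{\left(B \right)} = B^{2} + B^{2} = 2 B^{2}$)
$N^{2}{\left(C{\left(W{\left(2,1 \right)} \right)} \right)} = \left(2 \left(\left(1 - \frac{2}{5}\right)^{2}\right)^{2}\right)^{2} = \left(2 \left(\left(\frac{3}{5}\right)^{2}\right)^{2}\right)^{2} = \left(2 \left(\frac{9}{25}\right)^{2}\right)^{2} = \left(2 \cdot \frac{81}{625}\right)^{2} = \left(\frac{162}{625}\right)^{2} = \frac{26244}{390625}$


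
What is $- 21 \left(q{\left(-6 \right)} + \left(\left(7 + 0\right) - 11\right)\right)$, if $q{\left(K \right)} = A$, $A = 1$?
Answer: $63$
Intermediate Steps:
$q{\left(K \right)} = 1$
$- 21 \left(q{\left(-6 \right)} + \left(\left(7 + 0\right) - 11\right)\right) = - 21 \left(1 + \left(\left(7 + 0\right) - 11\right)\right) = - 21 \left(1 + \left(7 - 11\right)\right) = - 21 \left(1 - 4\right) = \left(-21\right) \left(-3\right) = 63$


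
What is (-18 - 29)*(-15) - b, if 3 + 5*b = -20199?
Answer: 23727/5 ≈ 4745.4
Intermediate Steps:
b = -20202/5 (b = -⅗ + (⅕)*(-20199) = -⅗ - 20199/5 = -20202/5 ≈ -4040.4)
(-18 - 29)*(-15) - b = (-18 - 29)*(-15) - 1*(-20202/5) = -47*(-15) + 20202/5 = 705 + 20202/5 = 23727/5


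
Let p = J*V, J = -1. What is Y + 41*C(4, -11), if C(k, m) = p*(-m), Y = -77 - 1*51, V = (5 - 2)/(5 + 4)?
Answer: -835/3 ≈ -278.33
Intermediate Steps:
V = ⅓ (V = 3/9 = 3*(⅑) = ⅓ ≈ 0.33333)
p = -⅓ (p = -1*⅓ = -⅓ ≈ -0.33333)
Y = -128 (Y = -77 - 51 = -128)
C(k, m) = m/3 (C(k, m) = -(-1)*m/3 = m/3)
Y + 41*C(4, -11) = -128 + 41*((⅓)*(-11)) = -128 + 41*(-11/3) = -128 - 451/3 = -835/3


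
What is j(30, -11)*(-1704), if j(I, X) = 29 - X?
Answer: -68160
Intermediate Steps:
j(30, -11)*(-1704) = (29 - 1*(-11))*(-1704) = (29 + 11)*(-1704) = 40*(-1704) = -68160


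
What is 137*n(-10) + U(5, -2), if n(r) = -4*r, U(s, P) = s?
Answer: 5485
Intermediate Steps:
137*n(-10) + U(5, -2) = 137*(-4*(-10)) + 5 = 137*40 + 5 = 5480 + 5 = 5485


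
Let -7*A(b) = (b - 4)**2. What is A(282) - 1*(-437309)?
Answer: 2983879/7 ≈ 4.2627e+5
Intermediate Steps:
A(b) = -(-4 + b)**2/7 (A(b) = -(b - 4)**2/7 = -(-4 + b)**2/7)
A(282) - 1*(-437309) = -(-4 + 282)**2/7 - 1*(-437309) = -1/7*278**2 + 437309 = -1/7*77284 + 437309 = -77284/7 + 437309 = 2983879/7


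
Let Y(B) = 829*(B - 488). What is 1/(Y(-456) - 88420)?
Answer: -1/870996 ≈ -1.1481e-6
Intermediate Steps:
Y(B) = -404552 + 829*B (Y(B) = 829*(-488 + B) = -404552 + 829*B)
1/(Y(-456) - 88420) = 1/((-404552 + 829*(-456)) - 88420) = 1/((-404552 - 378024) - 88420) = 1/(-782576 - 88420) = 1/(-870996) = -1/870996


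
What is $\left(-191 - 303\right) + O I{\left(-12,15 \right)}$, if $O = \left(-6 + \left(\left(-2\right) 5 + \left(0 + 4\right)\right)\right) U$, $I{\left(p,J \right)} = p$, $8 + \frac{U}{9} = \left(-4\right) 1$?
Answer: $-16046$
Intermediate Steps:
$U = -108$ ($U = -72 + 9 \left(\left(-4\right) 1\right) = -72 + 9 \left(-4\right) = -72 - 36 = -108$)
$O = 1296$ ($O = \left(-6 + \left(\left(-2\right) 5 + \left(0 + 4\right)\right)\right) \left(-108\right) = \left(-6 + \left(-10 + 4\right)\right) \left(-108\right) = \left(-6 - 6\right) \left(-108\right) = \left(-12\right) \left(-108\right) = 1296$)
$\left(-191 - 303\right) + O I{\left(-12,15 \right)} = \left(-191 - 303\right) + 1296 \left(-12\right) = -494 - 15552 = -16046$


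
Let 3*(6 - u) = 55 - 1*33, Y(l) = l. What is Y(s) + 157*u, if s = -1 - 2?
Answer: -637/3 ≈ -212.33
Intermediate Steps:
s = -3
u = -4/3 (u = 6 - (55 - 1*33)/3 = 6 - (55 - 33)/3 = 6 - ⅓*22 = 6 - 22/3 = -4/3 ≈ -1.3333)
Y(s) + 157*u = -3 + 157*(-4/3) = -3 - 628/3 = -637/3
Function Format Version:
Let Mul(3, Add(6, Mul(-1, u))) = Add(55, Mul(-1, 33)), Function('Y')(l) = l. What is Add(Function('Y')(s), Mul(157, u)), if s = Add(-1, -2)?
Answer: Rational(-637, 3) ≈ -212.33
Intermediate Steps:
s = -3
u = Rational(-4, 3) (u = Add(6, Mul(Rational(-1, 3), Add(55, Mul(-1, 33)))) = Add(6, Mul(Rational(-1, 3), Add(55, -33))) = Add(6, Mul(Rational(-1, 3), 22)) = Add(6, Rational(-22, 3)) = Rational(-4, 3) ≈ -1.3333)
Add(Function('Y')(s), Mul(157, u)) = Add(-3, Mul(157, Rational(-4, 3))) = Add(-3, Rational(-628, 3)) = Rational(-637, 3)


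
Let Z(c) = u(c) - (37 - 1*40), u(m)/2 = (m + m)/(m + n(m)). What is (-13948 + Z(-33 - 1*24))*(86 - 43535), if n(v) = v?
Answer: 605809407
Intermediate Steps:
u(m) = 2 (u(m) = 2*((m + m)/(m + m)) = 2*((2*m)/((2*m))) = 2*((2*m)*(1/(2*m))) = 2*1 = 2)
Z(c) = 5 (Z(c) = 2 - (37 - 1*40) = 2 - (37 - 40) = 2 - 1*(-3) = 2 + 3 = 5)
(-13948 + Z(-33 - 1*24))*(86 - 43535) = (-13948 + 5)*(86 - 43535) = -13943*(-43449) = 605809407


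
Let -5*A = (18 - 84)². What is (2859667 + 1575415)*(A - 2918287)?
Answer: -64733529939862/5 ≈ -1.2947e+13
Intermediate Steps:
A = -4356/5 (A = -(18 - 84)²/5 = -⅕*(-66)² = -⅕*4356 = -4356/5 ≈ -871.20)
(2859667 + 1575415)*(A - 2918287) = (2859667 + 1575415)*(-4356/5 - 2918287) = 4435082*(-14595791/5) = -64733529939862/5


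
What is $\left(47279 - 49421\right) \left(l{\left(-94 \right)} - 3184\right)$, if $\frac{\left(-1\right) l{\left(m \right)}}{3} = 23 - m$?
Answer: $7571970$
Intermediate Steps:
$l{\left(m \right)} = -69 + 3 m$ ($l{\left(m \right)} = - 3 \left(23 - m\right) = -69 + 3 m$)
$\left(47279 - 49421\right) \left(l{\left(-94 \right)} - 3184\right) = \left(47279 - 49421\right) \left(\left(-69 + 3 \left(-94\right)\right) - 3184\right) = - 2142 \left(\left(-69 - 282\right) - 3184\right) = - 2142 \left(-351 - 3184\right) = \left(-2142\right) \left(-3535\right) = 7571970$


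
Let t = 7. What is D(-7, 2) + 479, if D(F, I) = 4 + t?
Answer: 490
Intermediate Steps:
D(F, I) = 11 (D(F, I) = 4 + 7 = 11)
D(-7, 2) + 479 = 11 + 479 = 490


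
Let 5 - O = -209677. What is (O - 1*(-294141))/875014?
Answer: 503823/875014 ≈ 0.57579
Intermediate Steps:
O = 209682 (O = 5 - 1*(-209677) = 5 + 209677 = 209682)
(O - 1*(-294141))/875014 = (209682 - 1*(-294141))/875014 = (209682 + 294141)*(1/875014) = 503823*(1/875014) = 503823/875014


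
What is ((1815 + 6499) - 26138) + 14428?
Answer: -3396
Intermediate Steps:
((1815 + 6499) - 26138) + 14428 = (8314 - 26138) + 14428 = -17824 + 14428 = -3396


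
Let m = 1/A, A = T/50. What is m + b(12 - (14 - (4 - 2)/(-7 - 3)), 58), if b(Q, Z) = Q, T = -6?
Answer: -158/15 ≈ -10.533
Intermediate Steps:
A = -3/25 (A = -6/50 = -6*1/50 = -3/25 ≈ -0.12000)
m = -25/3 (m = 1/(-3/25) = -25/3 ≈ -8.3333)
m + b(12 - (14 - (4 - 2)/(-7 - 3)), 58) = -25/3 + (12 - (14 - (4 - 2)/(-7 - 3))) = -25/3 + (12 - (14 - 2/(-10))) = -25/3 + (12 - (14 - 2*(-1)/10)) = -25/3 + (12 - (14 - 1*(-⅕))) = -25/3 + (12 - (14 + ⅕)) = -25/3 + (12 - 1*71/5) = -25/3 + (12 - 71/5) = -25/3 - 11/5 = -158/15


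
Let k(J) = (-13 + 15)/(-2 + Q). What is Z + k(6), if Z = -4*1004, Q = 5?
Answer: -12046/3 ≈ -4015.3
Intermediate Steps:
k(J) = 2/3 (k(J) = (-13 + 15)/(-2 + 5) = 2/3)
Z = -4016
Z + k(6) = -4016 + 2/3 = -12046/3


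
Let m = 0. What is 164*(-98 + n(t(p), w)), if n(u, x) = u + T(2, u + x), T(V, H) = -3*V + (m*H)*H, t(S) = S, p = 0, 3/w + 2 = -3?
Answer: -17056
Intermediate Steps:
w = -⅗ (w = 3/(-2 - 3) = 3/(-5) = 3*(-⅕) = -⅗ ≈ -0.60000)
T(V, H) = -3*V (T(V, H) = -3*V + (0*H)*H = -3*V + 0*H = -3*V + 0 = -3*V)
n(u, x) = -6 + u (n(u, x) = u - 3*2 = u - 6 = -6 + u)
164*(-98 + n(t(p), w)) = 164*(-98 + (-6 + 0)) = 164*(-98 - 6) = 164*(-104) = -17056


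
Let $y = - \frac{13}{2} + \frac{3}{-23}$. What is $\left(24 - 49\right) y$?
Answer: $\frac{7625}{46} \approx 165.76$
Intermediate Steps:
$y = - \frac{305}{46}$ ($y = \left(-13\right) \frac{1}{2} + 3 \left(- \frac{1}{23}\right) = - \frac{13}{2} - \frac{3}{23} = - \frac{305}{46} \approx -6.6304$)
$\left(24 - 49\right) y = \left(24 - 49\right) \left(- \frac{305}{46}\right) = \left(-25\right) \left(- \frac{305}{46}\right) = \frac{7625}{46}$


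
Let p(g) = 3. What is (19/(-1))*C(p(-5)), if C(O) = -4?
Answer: 76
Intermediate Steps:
(19/(-1))*C(p(-5)) = (19/(-1))*(-4) = (19*(-1))*(-4) = -19*(-4) = 76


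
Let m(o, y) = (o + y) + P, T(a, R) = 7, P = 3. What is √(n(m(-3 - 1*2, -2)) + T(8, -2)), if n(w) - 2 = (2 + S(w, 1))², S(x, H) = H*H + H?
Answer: 5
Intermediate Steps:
S(x, H) = H + H² (S(x, H) = H² + H = H + H²)
m(o, y) = 3 + o + y (m(o, y) = (o + y) + 3 = 3 + o + y)
n(w) = 18 (n(w) = 2 + (2 + 1*(1 + 1))² = 2 + (2 + 1*2)² = 2 + (2 + 2)² = 2 + 4² = 2 + 16 = 18)
√(n(m(-3 - 1*2, -2)) + T(8, -2)) = √(18 + 7) = √25 = 5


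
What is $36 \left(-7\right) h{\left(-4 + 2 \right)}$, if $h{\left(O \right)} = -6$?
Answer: $1512$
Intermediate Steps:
$36 \left(-7\right) h{\left(-4 + 2 \right)} = 36 \left(-7\right) \left(-6\right) = \left(-252\right) \left(-6\right) = 1512$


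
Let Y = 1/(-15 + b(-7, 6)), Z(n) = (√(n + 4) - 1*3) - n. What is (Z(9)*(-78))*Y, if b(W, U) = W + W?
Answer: -936/29 + 78*√13/29 ≈ -22.578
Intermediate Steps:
b(W, U) = 2*W
Z(n) = -3 + √(4 + n) - n (Z(n) = (√(4 + n) - 3) - n = (-3 + √(4 + n)) - n = -3 + √(4 + n) - n)
Y = -1/29 (Y = 1/(-15 + 2*(-7)) = 1/(-15 - 14) = 1/(-29) = -1/29 ≈ -0.034483)
(Z(9)*(-78))*Y = ((-3 + √(4 + 9) - 1*9)*(-78))*(-1/29) = ((-3 + √13 - 9)*(-78))*(-1/29) = ((-12 + √13)*(-78))*(-1/29) = (936 - 78*√13)*(-1/29) = -936/29 + 78*√13/29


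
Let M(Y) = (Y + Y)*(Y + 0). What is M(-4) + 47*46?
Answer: 2194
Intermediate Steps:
M(Y) = 2*Y² (M(Y) = (2*Y)*Y = 2*Y²)
M(-4) + 47*46 = 2*(-4)² + 47*46 = 2*16 + 2162 = 32 + 2162 = 2194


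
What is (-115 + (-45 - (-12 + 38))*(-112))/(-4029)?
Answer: -461/237 ≈ -1.9451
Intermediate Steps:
(-115 + (-45 - (-12 + 38))*(-112))/(-4029) = (-115 + (-45 - 1*26)*(-112))*(-1/4029) = (-115 + (-45 - 26)*(-112))*(-1/4029) = (-115 - 71*(-112))*(-1/4029) = (-115 + 7952)*(-1/4029) = 7837*(-1/4029) = -461/237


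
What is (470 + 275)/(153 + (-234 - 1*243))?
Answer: -745/324 ≈ -2.2994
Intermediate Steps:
(470 + 275)/(153 + (-234 - 1*243)) = 745/(153 + (-234 - 243)) = 745/(153 - 477) = 745/(-324) = 745*(-1/324) = -745/324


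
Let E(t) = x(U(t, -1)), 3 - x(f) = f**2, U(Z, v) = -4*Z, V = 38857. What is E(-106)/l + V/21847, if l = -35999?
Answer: 760901982/112352879 ≈ 6.7724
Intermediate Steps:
x(f) = 3 - f**2
E(t) = 3 - 16*t**2 (E(t) = 3 - (-4*t)**2 = 3 - 16*t**2)
E(-106)/l + V/21847 = (3 - 16*(-106)**2)/(-35999) + 38857/21847 = (3 - 16*11236)*(-1/35999) + 38857*(1/21847) = (3 - 179776)*(-1/35999) + 5551/3121 = -179773*(-1/35999) + 5551/3121 = 179773/35999 + 5551/3121 = 760901982/112352879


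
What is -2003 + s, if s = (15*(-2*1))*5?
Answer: -2153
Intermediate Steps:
s = -150 (s = (15*(-2))*5 = -30*5 = -150)
-2003 + s = -2003 - 150 = -2153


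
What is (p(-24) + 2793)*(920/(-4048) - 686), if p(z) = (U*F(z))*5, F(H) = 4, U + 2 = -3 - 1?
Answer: -3668571/2 ≈ -1.8343e+6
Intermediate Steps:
U = -6 (U = -2 + (-3 - 1) = -2 - 4 = -6)
p(z) = -120 (p(z) = -6*4*5 = -24*5 = -120)
(p(-24) + 2793)*(920/(-4048) - 686) = (-120 + 2793)*(920/(-4048) - 686) = 2673*(920*(-1/4048) - 686) = 2673*(-5/22 - 686) = 2673*(-15097/22) = -3668571/2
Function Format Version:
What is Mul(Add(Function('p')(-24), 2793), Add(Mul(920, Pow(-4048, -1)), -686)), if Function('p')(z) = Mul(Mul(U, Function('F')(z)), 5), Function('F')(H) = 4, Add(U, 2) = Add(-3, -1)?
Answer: Rational(-3668571, 2) ≈ -1.8343e+6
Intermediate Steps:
U = -6 (U = Add(-2, Add(-3, -1)) = Add(-2, -4) = -6)
Function('p')(z) = -120 (Function('p')(z) = Mul(Mul(-6, 4), 5) = Mul(-24, 5) = -120)
Mul(Add(Function('p')(-24), 2793), Add(Mul(920, Pow(-4048, -1)), -686)) = Mul(Add(-120, 2793), Add(Mul(920, Pow(-4048, -1)), -686)) = Mul(2673, Add(Mul(920, Rational(-1, 4048)), -686)) = Mul(2673, Add(Rational(-5, 22), -686)) = Mul(2673, Rational(-15097, 22)) = Rational(-3668571, 2)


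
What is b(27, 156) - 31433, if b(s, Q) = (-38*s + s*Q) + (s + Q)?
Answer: -28064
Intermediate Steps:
b(s, Q) = Q - 37*s + Q*s (b(s, Q) = (-38*s + Q*s) + (Q + s) = Q - 37*s + Q*s)
b(27, 156) - 31433 = (156 - 37*27 + 156*27) - 31433 = (156 - 999 + 4212) - 31433 = 3369 - 31433 = -28064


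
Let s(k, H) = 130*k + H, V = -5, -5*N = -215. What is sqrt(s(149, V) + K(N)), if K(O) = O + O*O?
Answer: sqrt(21257) ≈ 145.80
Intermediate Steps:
N = 43 (N = -1/5*(-215) = 43)
s(k, H) = H + 130*k
K(O) = O + O**2
sqrt(s(149, V) + K(N)) = sqrt((-5 + 130*149) + 43*(1 + 43)) = sqrt((-5 + 19370) + 43*44) = sqrt(19365 + 1892) = sqrt(21257)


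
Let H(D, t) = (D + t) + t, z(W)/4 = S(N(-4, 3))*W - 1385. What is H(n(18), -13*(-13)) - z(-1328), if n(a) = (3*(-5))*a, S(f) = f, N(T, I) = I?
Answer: 21544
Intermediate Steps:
n(a) = -15*a
z(W) = -5540 + 12*W (z(W) = 4*(3*W - 1385) = 4*(-1385 + 3*W) = -5540 + 12*W)
H(D, t) = D + 2*t
H(n(18), -13*(-13)) - z(-1328) = (-15*18 + 2*(-13*(-13))) - (-5540 + 12*(-1328)) = (-270 + 2*169) - (-5540 - 15936) = (-270 + 338) - 1*(-21476) = 68 + 21476 = 21544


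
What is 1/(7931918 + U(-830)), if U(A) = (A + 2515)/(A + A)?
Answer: 332/2633396439 ≈ 1.2607e-7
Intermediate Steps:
U(A) = (2515 + A)/(2*A) (U(A) = (2515 + A)/((2*A)) = (2515 + A)*(1/(2*A)) = (2515 + A)/(2*A))
1/(7931918 + U(-830)) = 1/(7931918 + (½)*(2515 - 830)/(-830)) = 1/(7931918 + (½)*(-1/830)*1685) = 1/(7931918 - 337/332) = 1/(2633396439/332) = 332/2633396439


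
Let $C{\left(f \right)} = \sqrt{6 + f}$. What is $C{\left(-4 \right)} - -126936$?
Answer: $126936 + \sqrt{2} \approx 1.2694 \cdot 10^{5}$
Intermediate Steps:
$C{\left(-4 \right)} - -126936 = \sqrt{6 - 4} - -126936 = \sqrt{2} + 126936 = 126936 + \sqrt{2}$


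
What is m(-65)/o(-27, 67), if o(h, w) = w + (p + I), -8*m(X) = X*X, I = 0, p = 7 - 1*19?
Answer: -845/88 ≈ -9.6023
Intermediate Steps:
p = -12 (p = 7 - 19 = -12)
m(X) = -X**2/8 (m(X) = -X*X/8 = -X**2/8)
o(h, w) = -12 + w (o(h, w) = w + (-12 + 0) = w - 12 = -12 + w)
m(-65)/o(-27, 67) = (-1/8*(-65)**2)/(-12 + 67) = -1/8*4225/55 = -4225/8*1/55 = -845/88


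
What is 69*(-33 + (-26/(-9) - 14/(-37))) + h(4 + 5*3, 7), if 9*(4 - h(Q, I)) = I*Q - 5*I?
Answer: -685463/333 ≈ -2058.4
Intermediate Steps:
h(Q, I) = 4 + 5*I/9 - I*Q/9 (h(Q, I) = 4 - (I*Q - 5*I)/9 = 4 - (-5*I + I*Q)/9 = 4 + (5*I/9 - I*Q/9) = 4 + 5*I/9 - I*Q/9)
69*(-33 + (-26/(-9) - 14/(-37))) + h(4 + 5*3, 7) = 69*(-33 + (-26/(-9) - 14/(-37))) + (4 + (5/9)*7 - 1/9*7*(4 + 5*3)) = 69*(-33 + (-26*(-1/9) - 14*(-1/37))) + (4 + 35/9 - 1/9*7*(4 + 15)) = 69*(-33 + (26/9 + 14/37)) + (4 + 35/9 - 1/9*7*19) = 69*(-33 + 1088/333) + (4 + 35/9 - 133/9) = 69*(-9901/333) - 62/9 = -227723/111 - 62/9 = -685463/333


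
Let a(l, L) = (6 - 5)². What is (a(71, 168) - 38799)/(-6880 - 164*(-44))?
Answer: -19399/168 ≈ -115.47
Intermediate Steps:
a(l, L) = 1 (a(l, L) = 1² = 1)
(a(71, 168) - 38799)/(-6880 - 164*(-44)) = (1 - 38799)/(-6880 - 164*(-44)) = -38798/(-6880 + 7216) = -38798/336 = -38798*1/336 = -19399/168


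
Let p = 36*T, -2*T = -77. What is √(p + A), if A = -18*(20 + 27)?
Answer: 6*√15 ≈ 23.238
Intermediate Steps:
T = 77/2 (T = -½*(-77) = 77/2 ≈ 38.500)
p = 1386 (p = 36*(77/2) = 1386)
A = -846 (A = -18*47 = -846)
√(p + A) = √(1386 - 846) = √540 = 6*√15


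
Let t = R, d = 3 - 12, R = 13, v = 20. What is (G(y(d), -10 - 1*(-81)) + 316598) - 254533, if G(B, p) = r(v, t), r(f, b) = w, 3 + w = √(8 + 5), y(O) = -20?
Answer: 62062 + √13 ≈ 62066.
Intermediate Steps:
d = -9
w = -3 + √13 (w = -3 + √(8 + 5) = -3 + √13 ≈ 0.60555)
t = 13
r(f, b) = -3 + √13
G(B, p) = -3 + √13
(G(y(d), -10 - 1*(-81)) + 316598) - 254533 = ((-3 + √13) + 316598) - 254533 = (316595 + √13) - 254533 = 62062 + √13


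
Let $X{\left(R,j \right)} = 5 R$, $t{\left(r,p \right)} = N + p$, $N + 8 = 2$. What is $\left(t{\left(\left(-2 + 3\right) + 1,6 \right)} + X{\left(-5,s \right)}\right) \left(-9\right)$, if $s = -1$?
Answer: $225$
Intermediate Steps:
$N = -6$ ($N = -8 + 2 = -6$)
$t{\left(r,p \right)} = -6 + p$
$\left(t{\left(\left(-2 + 3\right) + 1,6 \right)} + X{\left(-5,s \right)}\right) \left(-9\right) = \left(\left(-6 + 6\right) + 5 \left(-5\right)\right) \left(-9\right) = \left(0 - 25\right) \left(-9\right) = \left(-25\right) \left(-9\right) = 225$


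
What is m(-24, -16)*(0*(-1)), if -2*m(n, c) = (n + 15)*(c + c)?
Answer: 0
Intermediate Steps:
m(n, c) = -c*(15 + n) (m(n, c) = -(n + 15)*(c + c)/2 = -(15 + n)*2*c/2 = -c*(15 + n))
m(-24, -16)*(0*(-1)) = (-1*(-16)*(15 - 24))*(0*(-1)) = -1*(-16)*(-9)*0 = -144*0 = 0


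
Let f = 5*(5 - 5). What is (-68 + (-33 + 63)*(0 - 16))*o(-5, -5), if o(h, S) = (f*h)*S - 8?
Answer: 4384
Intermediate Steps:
f = 0 (f = 5*0 = 0)
o(h, S) = -8 (o(h, S) = (0*h)*S - 8 = 0*S - 8 = 0 - 8 = -8)
(-68 + (-33 + 63)*(0 - 16))*o(-5, -5) = (-68 + (-33 + 63)*(0 - 16))*(-8) = (-68 + 30*(-16))*(-8) = (-68 - 480)*(-8) = -548*(-8) = 4384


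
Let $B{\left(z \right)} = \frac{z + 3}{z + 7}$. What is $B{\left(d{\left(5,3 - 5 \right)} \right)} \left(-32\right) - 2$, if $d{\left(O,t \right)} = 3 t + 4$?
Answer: $- \frac{42}{5} \approx -8.4$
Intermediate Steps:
$d{\left(O,t \right)} = 4 + 3 t$
$B{\left(z \right)} = \frac{3 + z}{7 + z}$
$B{\left(d{\left(5,3 - 5 \right)} \right)} \left(-32\right) - 2 = \frac{3 + \left(4 + 3 \left(3 - 5\right)\right)}{7 + \left(4 + 3 \left(3 - 5\right)\right)} \left(-32\right) - 2 = \frac{3 + \left(4 + 3 \left(-2\right)\right)}{7 + \left(4 + 3 \left(-2\right)\right)} \left(-32\right) - 2 = \frac{3 + \left(4 - 6\right)}{7 + \left(4 - 6\right)} \left(-32\right) - 2 = \frac{3 - 2}{7 - 2} \left(-32\right) - 2 = \frac{1}{5} \cdot 1 \left(-32\right) - 2 = \frac{1}{5} \left(-32\right) - 2 = - \frac{32}{5} - 2 = - \frac{42}{5}$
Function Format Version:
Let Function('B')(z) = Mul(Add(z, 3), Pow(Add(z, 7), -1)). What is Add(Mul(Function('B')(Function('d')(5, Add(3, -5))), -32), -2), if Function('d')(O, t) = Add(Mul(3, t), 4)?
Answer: Rational(-42, 5) ≈ -8.4000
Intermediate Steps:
Function('d')(O, t) = Add(4, Mul(3, t))
Function('B')(z) = Mul(Pow(Add(7, z), -1), Add(3, z)) (Function('B')(z) = Mul(Add(3, z), Pow(Add(7, z), -1)) = Mul(Pow(Add(7, z), -1), Add(3, z)))
Add(Mul(Function('B')(Function('d')(5, Add(3, -5))), -32), -2) = Add(Mul(Mul(Pow(Add(7, Add(4, Mul(3, Add(3, -5)))), -1), Add(3, Add(4, Mul(3, Add(3, -5))))), -32), -2) = Add(Mul(Mul(Pow(Add(7, Add(4, Mul(3, -2))), -1), Add(3, Add(4, Mul(3, -2)))), -32), -2) = Add(Mul(Mul(Pow(Add(7, Add(4, -6)), -1), Add(3, Add(4, -6))), -32), -2) = Add(Mul(Mul(Pow(Add(7, -2), -1), Add(3, -2)), -32), -2) = Add(Mul(Mul(Pow(5, -1), 1), -32), -2) = Add(Mul(Mul(Rational(1, 5), 1), -32), -2) = Add(Mul(Rational(1, 5), -32), -2) = Add(Rational(-32, 5), -2) = Rational(-42, 5)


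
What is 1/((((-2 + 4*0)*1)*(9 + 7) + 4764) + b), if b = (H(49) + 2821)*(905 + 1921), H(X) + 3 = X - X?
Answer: 1/7968400 ≈ 1.2550e-7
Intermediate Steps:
H(X) = -3 (H(X) = -3 + (X - X) = -3 + 0 = -3)
b = 7963668 (b = (-3 + 2821)*(905 + 1921) = 2818*2826 = 7963668)
1/((((-2 + 4*0)*1)*(9 + 7) + 4764) + b) = 1/((((-2 + 4*0)*1)*(9 + 7) + 4764) + 7963668) = 1/((((-2 + 0)*1)*16 + 4764) + 7963668) = 1/((-2*1*16 + 4764) + 7963668) = 1/((-2*16 + 4764) + 7963668) = 1/((-32 + 4764) + 7963668) = 1/(4732 + 7963668) = 1/7968400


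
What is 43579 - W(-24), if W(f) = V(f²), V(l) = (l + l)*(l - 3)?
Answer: -616517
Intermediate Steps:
V(l) = 2*l*(-3 + l) (V(l) = (2*l)*(-3 + l) = 2*l*(-3 + l))
W(f) = 2*f²*(-3 + f²)
43579 - W(-24) = 43579 - 2*(-24)²*(-3 + (-24)²) = 43579 - 2*576*(-3 + 576) = 43579 - 2*576*573 = 43579 - 1*660096 = 43579 - 660096 = -616517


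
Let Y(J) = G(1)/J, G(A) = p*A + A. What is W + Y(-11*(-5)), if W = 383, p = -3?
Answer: 21063/55 ≈ 382.96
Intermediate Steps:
G(A) = -2*A (G(A) = -3*A + A = -2*A)
Y(J) = -2/J (Y(J) = (-2*1)/J = -2/J)
W + Y(-11*(-5)) = 383 - 2/((-11*(-5))) = 383 - 2/55 = 21063/55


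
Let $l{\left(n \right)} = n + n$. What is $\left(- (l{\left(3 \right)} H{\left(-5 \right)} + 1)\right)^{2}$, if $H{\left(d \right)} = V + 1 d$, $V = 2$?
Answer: $289$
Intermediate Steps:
$l{\left(n \right)} = 2 n$
$H{\left(d \right)} = 2 + d$ ($H{\left(d \right)} = 2 + 1 d = 2 + d$)
$\left(- (l{\left(3 \right)} H{\left(-5 \right)} + 1)\right)^{2} = \left(- (2 \cdot 3 \left(2 - 5\right) + 1)\right)^{2} = \left(- (6 \left(-3\right) + 1)\right)^{2} = \left(- (-18 + 1)\right)^{2} = \left(\left(-1\right) \left(-17\right)\right)^{2} = 17^{2} = 289$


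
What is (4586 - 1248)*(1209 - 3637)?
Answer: -8104664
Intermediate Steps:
(4586 - 1248)*(1209 - 3637) = 3338*(-2428) = -8104664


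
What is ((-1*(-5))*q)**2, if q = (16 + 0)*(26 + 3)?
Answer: 5382400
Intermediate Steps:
q = 464 (q = 16*29 = 464)
((-1*(-5))*q)**2 = (-1*(-5)*464)**2 = (5*464)**2 = 2320**2 = 5382400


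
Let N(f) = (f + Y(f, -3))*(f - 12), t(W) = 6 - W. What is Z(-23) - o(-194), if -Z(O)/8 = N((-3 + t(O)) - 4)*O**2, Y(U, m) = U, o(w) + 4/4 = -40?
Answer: -1862039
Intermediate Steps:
o(w) = -41 (o(w) = -1 - 40 = -41)
N(f) = 2*f*(-12 + f) (N(f) = (f + f)*(f - 12) = (2*f)*(-12 + f) = 2*f*(-12 + f))
Z(O) = -16*O**2*(-1 - O)*(-13 - O) (Z(O) = -8*2*((-3 + (6 - O)) - 4)*(-12 + ((-3 + (6 - O)) - 4))*O**2 = -8*2*((3 - O) - 4)*(-12 + ((3 - O) - 4))*O**2 = -8*2*(-1 - O)*(-12 + (-1 - O))*O**2 = -8*2*(-1 - O)*(-13 - O)*O**2 = -16*O**2*(-1 - O)*(-13 - O))
Z(-23) - o(-194) = 16*(-23)**2*(-13 - 1*(-23)**2 - 14*(-23)) - 1*(-41) = 16*529*(-13 - 1*529 + 322) + 41 = 16*529*(-13 - 529 + 322) + 41 = 16*529*(-220) + 41 = -1862080 + 41 = -1862039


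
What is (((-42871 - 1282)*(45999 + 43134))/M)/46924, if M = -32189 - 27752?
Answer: 3935489349/2812671484 ≈ 1.3992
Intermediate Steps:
M = -59941
(((-42871 - 1282)*(45999 + 43134))/M)/46924 = (((-42871 - 1282)*(45999 + 43134))/(-59941))/46924 = (-44153*89133*(-1/59941))*(1/46924) = -3935489349*(-1/59941)*(1/46924) = (3935489349/59941)*(1/46924) = 3935489349/2812671484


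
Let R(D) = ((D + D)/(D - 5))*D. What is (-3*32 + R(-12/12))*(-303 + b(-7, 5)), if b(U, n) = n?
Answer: 86122/3 ≈ 28707.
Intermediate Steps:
R(D) = 2*D²/(-5 + D) (R(D) = ((2*D)/(-5 + D))*D = (2*D/(-5 + D))*D = 2*D²/(-5 + D))
(-3*32 + R(-12/12))*(-303 + b(-7, 5)) = (-3*32 + 2*(-12/12)²/(-5 - 12/12))*(-303 + 5) = (-96 + 2*(-12*1/12)²/(-5 - 12*1/12))*(-298) = (-96 + 2*(-1)²/(-5 - 1))*(-298) = (-96 + 2*1/(-6))*(-298) = (-96 + 2*1*(-⅙))*(-298) = (-96 - ⅓)*(-298) = -289/3*(-298) = 86122/3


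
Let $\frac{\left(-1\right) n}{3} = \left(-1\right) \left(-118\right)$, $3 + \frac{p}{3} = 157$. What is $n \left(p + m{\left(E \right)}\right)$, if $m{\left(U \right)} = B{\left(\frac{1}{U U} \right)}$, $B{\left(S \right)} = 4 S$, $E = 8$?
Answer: $- \frac{1308561}{8} \approx -1.6357 \cdot 10^{5}$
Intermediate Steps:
$p = 462$ ($p = -9 + 3 \cdot 157 = -9 + 471 = 462$)
$n = -354$ ($n = - 3 \left(\left(-1\right) \left(-118\right)\right) = \left(-3\right) 118 = -354$)
$m{\left(U \right)} = \frac{4}{U^{2}}$ ($m{\left(U \right)} = \frac{4}{U U} = \frac{4}{U^{2}}$)
$n \left(p + m{\left(E \right)}\right) = - 354 \left(462 + \frac{4}{64}\right) = - 354 \left(462 + 4 \cdot \frac{1}{64}\right) = - 354 \left(462 + \frac{1}{16}\right) = \left(-354\right) \frac{7393}{16} = - \frac{1308561}{8}$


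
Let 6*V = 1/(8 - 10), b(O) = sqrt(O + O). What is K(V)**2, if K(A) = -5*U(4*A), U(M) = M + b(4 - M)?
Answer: 1975/9 - 50*sqrt(78)/9 ≈ 170.38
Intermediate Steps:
b(O) = sqrt(2)*sqrt(O) (b(O) = sqrt(2*O) = sqrt(2)*sqrt(O))
U(M) = M + sqrt(2)*sqrt(4 - M)
V = -1/12 (V = 1/(6*(8 - 10)) = (1/6)/(-2) = (1/6)*(-1/2) = -1/12 ≈ -0.083333)
K(A) = -20*A - 5*sqrt(8 - 8*A) (K(A) = -5*(4*A + sqrt(8 - 8*A)) = -5*(sqrt(8 - 8*A) + 4*A) = -20*A - 5*sqrt(8 - 8*A))
K(V)**2 = (-20*(-1/12) - 10*sqrt(2 - 2*(-1/12)))**2 = (5/3 - 10*sqrt(2 + 1/6))**2 = (5/3 - 5*sqrt(78)/3)**2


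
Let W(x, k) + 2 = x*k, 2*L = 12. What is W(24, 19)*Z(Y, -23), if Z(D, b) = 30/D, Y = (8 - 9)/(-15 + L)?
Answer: 122580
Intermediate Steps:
L = 6 (L = (1/2)*12 = 6)
Y = 1/9 (Y = (8 - 9)/(-15 + 6) = -1/(-9) = -1*(-1/9) = 1/9 ≈ 0.11111)
W(x, k) = -2 + k*x (W(x, k) = -2 + x*k = -2 + k*x)
W(24, 19)*Z(Y, -23) = (-2 + 19*24)*(30/(1/9)) = (-2 + 456)*(30*9) = 454*270 = 122580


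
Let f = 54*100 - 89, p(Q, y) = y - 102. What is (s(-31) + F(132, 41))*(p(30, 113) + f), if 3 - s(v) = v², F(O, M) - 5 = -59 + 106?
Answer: -4821732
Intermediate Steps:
F(O, M) = 52 (F(O, M) = 5 + (-59 + 106) = 5 + 47 = 52)
p(Q, y) = -102 + y
f = 5311 (f = 5400 - 89 = 5311)
s(v) = 3 - v²
(s(-31) + F(132, 41))*(p(30, 113) + f) = ((3 - 1*(-31)²) + 52)*((-102 + 113) + 5311) = ((3 - 1*961) + 52)*(11 + 5311) = ((3 - 961) + 52)*5322 = (-958 + 52)*5322 = -906*5322 = -4821732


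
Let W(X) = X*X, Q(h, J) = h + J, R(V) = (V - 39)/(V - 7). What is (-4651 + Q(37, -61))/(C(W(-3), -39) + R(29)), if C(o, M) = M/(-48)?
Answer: -822800/63 ≈ -13060.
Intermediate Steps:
R(V) = (-39 + V)/(-7 + V)
Q(h, J) = J + h
W(X) = X²
C(o, M) = -M/48 (C(o, M) = M*(-1/48) = -M/48)
(-4651 + Q(37, -61))/(C(W(-3), -39) + R(29)) = (-4651 + (-61 + 37))/(-1/48*(-39) + (-39 + 29)/(-7 + 29)) = (-4651 - 24)/(13/16 - 10/22) = -4675/(13/16 + (1/22)*(-10)) = -4675/(13/16 - 5/11) = -4675/63/176 = -4675*176/63 = -822800/63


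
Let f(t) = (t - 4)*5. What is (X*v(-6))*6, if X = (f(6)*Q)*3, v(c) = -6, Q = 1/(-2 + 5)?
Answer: -360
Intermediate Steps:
Q = ⅓ (Q = 1/3 = ⅓ ≈ 0.33333)
f(t) = -20 + 5*t (f(t) = (-4 + t)*5 = -20 + 5*t)
X = 10 (X = ((-20 + 5*6)*(⅓))*3 = ((-20 + 30)*(⅓))*3 = (10*(⅓))*3 = (10/3)*3 = 10)
(X*v(-6))*6 = (10*(-6))*6 = -60*6 = -360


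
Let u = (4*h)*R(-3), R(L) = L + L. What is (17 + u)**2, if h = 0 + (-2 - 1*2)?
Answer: 12769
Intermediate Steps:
R(L) = 2*L
h = -4 (h = 0 + (-2 - 2) = 0 - 4 = -4)
u = 96 (u = (4*(-4))*(2*(-3)) = -16*(-6) = 96)
(17 + u)**2 = (17 + 96)**2 = 113**2 = 12769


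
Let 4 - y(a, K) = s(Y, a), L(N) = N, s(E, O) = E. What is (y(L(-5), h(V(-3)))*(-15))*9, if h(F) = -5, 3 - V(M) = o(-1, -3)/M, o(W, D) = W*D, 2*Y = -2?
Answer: -675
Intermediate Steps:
Y = -1 (Y = (½)*(-2) = -1)
o(W, D) = D*W
V(M) = 3 - 3/M (V(M) = 3 - (-3*(-1))/M = 3 - 3/M)
y(a, K) = 5 (y(a, K) = 4 - 1*(-1) = 4 + 1 = 5)
(y(L(-5), h(V(-3)))*(-15))*9 = (5*(-15))*9 = -75*9 = -675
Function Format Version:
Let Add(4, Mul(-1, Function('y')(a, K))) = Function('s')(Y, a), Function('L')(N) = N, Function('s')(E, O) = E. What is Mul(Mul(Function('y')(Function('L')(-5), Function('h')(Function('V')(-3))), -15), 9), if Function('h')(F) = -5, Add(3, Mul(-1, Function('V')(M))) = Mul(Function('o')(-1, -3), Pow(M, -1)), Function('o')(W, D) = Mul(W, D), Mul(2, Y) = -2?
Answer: -675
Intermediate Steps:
Y = -1 (Y = Mul(Rational(1, 2), -2) = -1)
Function('o')(W, D) = Mul(D, W)
Function('V')(M) = Add(3, Mul(-3, Pow(M, -1))) (Function('V')(M) = Add(3, Mul(-1, Mul(Mul(-3, -1), Pow(M, -1)))) = Add(3, Mul(-1, Mul(3, Pow(M, -1)))) = Add(3, Mul(-3, Pow(M, -1))))
Function('y')(a, K) = 5 (Function('y')(a, K) = Add(4, Mul(-1, -1)) = Add(4, 1) = 5)
Mul(Mul(Function('y')(Function('L')(-5), Function('h')(Function('V')(-3))), -15), 9) = Mul(Mul(5, -15), 9) = Mul(-75, 9) = -675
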